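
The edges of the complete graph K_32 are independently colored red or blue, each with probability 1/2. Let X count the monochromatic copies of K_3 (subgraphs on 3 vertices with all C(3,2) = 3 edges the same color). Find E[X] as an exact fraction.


Let X = Σ_S X_S over the C(32, 3) = 4960 subsets S of size 3, where X_S = 1 if the K_3 on S is monochromatic.
For a fixed S, the K_3 on S has C(3, 2) = 3 edges. P[all 3 edges red] = (1/2)^3, and likewise for blue, so P[monochromatic] = 2·(1/2)^3 = 2^{1 − 3} = 1/4.
Summing: E[X] = C(32, 3) · 2^{1 − 3} = 4960 · 1/4 = 1240.
Numerically: E[X] ≈ 1240.000.

E[X] = C(32,3)·2^(1−C(3,2)) = 1240 ≈ 1240.000.


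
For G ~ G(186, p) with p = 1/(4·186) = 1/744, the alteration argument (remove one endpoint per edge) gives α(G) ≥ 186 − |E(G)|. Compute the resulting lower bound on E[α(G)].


E[|E(G)|] = C(186, 2)·p = 17205 · (1/744) = 185/8.
E[α(G)] ≥ n − E[|E(G)|] = 186 − 185/8 = 1303/8.
Numerically: ≈ 162.87500.
(This is only a lower bound; the true E[α(G)] may be larger.)

E[α(G)] ≥ 1303/8 ≈ 162.87500.


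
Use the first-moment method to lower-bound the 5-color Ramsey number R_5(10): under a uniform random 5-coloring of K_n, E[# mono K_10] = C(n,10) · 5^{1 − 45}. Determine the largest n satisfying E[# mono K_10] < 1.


We need C(n, 10) · 5^{1 − 45} < 1, i.e. C(n, 10) < 5^{45 − 1} = 5684341886080801486968994140625.
Check values of n near the boundary:
  n = 5390: C(5390, 10) = 5655833965919099070255434039753; 5655833965919099070255434039753 < 5684341886080801486968994140625? YES
  n = 5391: C(5391, 10) = 5666344714787188828795213697883; 5666344714787188828795213697883 < 5684341886080801486968994140625? YES
  n = 5392: C(5392, 10) = 5676873040158402483252283957448; 5676873040158402483252283957448 < 5684341886080801486968994140625? YES
  n = 5393: C(5393, 10) = 5687418968154238267170642278008; 5687418968154238267170642278008 < 5684341886080801486968994140625? NO
  n = 5394: C(5394, 10) = 5697982524930156243149785372878; 5697982524930156243149785372878 < 5684341886080801486968994140625? NO
  n = 5395: C(5395, 10) = 5708563736675616143322765475706; 5708563736675616143322765475706 < 5684341886080801486968994140625? NO
The largest n with C(n, 10) < 5684341886080801486968994140625 is n = 5392 (where E[X] = 5676873040158402483252283957448/5684341886080801486968994140625 ≈ 0.9986861). Hence R_5(10) > 5392, i.e. R_5(10) ≥ 5393.

Largest n = 5392; hence R_5(10) > 5392.


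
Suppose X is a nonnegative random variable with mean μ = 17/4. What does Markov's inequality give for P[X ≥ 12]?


μ = E[X] = 17/4, a = 12.
Markov: P[X ≥ 12] ≤ μ/a = (17/4)/12 = 17/48.
Numerically: ≈ 0.354.
(Since a = 12 > μ = 4.250, the bound 17/48 is < 1 and informative.)

P[X ≥ 12] ≤ 17/48 ≈ 0.354.


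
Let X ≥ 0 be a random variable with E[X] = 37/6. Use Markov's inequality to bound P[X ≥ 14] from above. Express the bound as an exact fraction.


μ = E[X] = 37/6, a = 14.
Markov: P[X ≥ 14] ≤ μ/a = (37/6)/14 = 37/84.
Numerically: ≈ 0.44048.
(Since a = 14 > μ = 6.16667, the bound 37/84 is < 1 and informative.)

P[X ≥ 14] ≤ 37/84 ≈ 0.44048.


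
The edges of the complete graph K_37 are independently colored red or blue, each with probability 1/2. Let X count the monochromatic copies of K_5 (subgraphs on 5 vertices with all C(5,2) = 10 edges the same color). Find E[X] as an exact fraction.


Let X = Σ_S X_S over the C(37, 5) = 435897 subsets S of size 5, where X_S = 1 if the K_5 on S is monochromatic.
For a fixed S, the K_5 on S has C(5, 2) = 10 edges. P[all 10 edges red] = (1/2)^10, and likewise for blue, so P[monochromatic] = 2·(1/2)^10 = 2^{1 − 10} = 1/512.
By linearity of expectation: E[X] = C(37, 5) · 2^{1 − 10} = 435897 · 1/512 = 435897/512.
Numerically: E[X] ≈ 851.361328.

E[X] = C(37,5)·2^(1−C(5,2)) = 435897/512 ≈ 851.361328.


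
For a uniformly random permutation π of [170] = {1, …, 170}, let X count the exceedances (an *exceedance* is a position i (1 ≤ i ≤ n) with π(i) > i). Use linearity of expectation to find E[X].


Write X = Σ_{i=1}^{170} X_i, where X_i = 1_{π(i) > i}.
For each fixed i, π(i) is uniform over {1, …, 170} (marginal of a uniform permutation), so P[π(i) > i] = (n − i)/n. Summing: Σ_{i=1}^{170} (n − i)/n = (0 + 1 + … + 169)/170 = 170(170 − 1)/(2·170) = (170 − 1)/2.
Hence E[X] = Σ_{i=1}^{170} (170 − i)/170 = 169/2 ≈ 84.50000.

E[X] = 169/2 = 84.50000.


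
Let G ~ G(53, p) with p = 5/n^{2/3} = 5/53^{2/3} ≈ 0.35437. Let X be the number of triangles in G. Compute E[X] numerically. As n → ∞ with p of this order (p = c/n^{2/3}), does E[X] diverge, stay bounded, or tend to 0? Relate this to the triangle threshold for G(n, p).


Number of potential triangles: C(53, 3) = 23426.
Each occurs with probability p³ ≈ (0.35437)³ ≈ 4.4499822e-02.
By linearity: E[X] = C(53, 3)·p³ ≈ 23426 · 4.4499822e-02 ≈ 1042.45283.
Since α = 2/3 < 1, p = c/n^{2/3} ≫ 1/n is above the triangle threshold p ~ 1/n. Asymptotically E[X] ~ (c³/6)·n^{3(1−α)} = (5³/6)·n^{1} → ∞; triangles are abundant w.h.p.

E[X] ≈ 1042.45283; in regime p = Θ(1/n^{2/3}) E[X] diverges (above the triangle threshold p ~ 1/n).


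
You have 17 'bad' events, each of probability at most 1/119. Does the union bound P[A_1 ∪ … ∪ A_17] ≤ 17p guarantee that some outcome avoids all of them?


Union bound: P[∪_{i=1}^{17} A_i] ≤ Σ_i P[A_i] ≤ 17·p = 17·(1/119) = 1/7.
Numerically: 1/7 ≈ 0.14286.
Is 1/7 < 1? YES.
Since P[∪ A_i] ≤ 1/7 < 1, the complement has P[∩ A_i^c] ≥ 1 − 1/7 = 6/7 > 0, so some outcome avoids every A_i.

17·p = 1/7 ≈ 0.14286; existence CERTIFIED by the union bound.


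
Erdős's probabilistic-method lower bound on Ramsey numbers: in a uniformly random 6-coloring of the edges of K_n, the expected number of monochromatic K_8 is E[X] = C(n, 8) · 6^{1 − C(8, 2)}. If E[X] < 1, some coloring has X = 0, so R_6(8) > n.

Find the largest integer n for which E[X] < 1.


We need C(n, 8) · 6^{1 − 28} < 1, i.e. C(n, 8) < 6^{28 − 1} = 1023490369077469249536.
Check values of n near the boundary:
  n = 1590: C(1590, 8) = 995397314198933813310; 995397314198933813310 < 1023490369077469249536? YES
  n = 1591: C(1591, 8) = 1000427749141189953870; 1000427749141189953870 < 1023490369077469249536? YES
  n = 1592: C(1592, 8) = 1005480414540892933435; 1005480414540892933435 < 1023490369077469249536? YES
  n = 1593: C(1593, 8) = 1010555394551193970323; 1010555394551193970323 < 1023490369077469249536? YES
  n = 1594: C(1594, 8) = 1015652773590544255167; 1015652773590544255167 < 1023490369077469249536? YES
  n = 1595: C(1595, 8) = 1020772636343363633895; 1020772636343363633895 < 1023490369077469249536? YES
  n = 1596: C(1596, 8) = 1025915067760710553965; 1025915067760710553965 < 1023490369077469249536? NO
  n = 1597: C(1597, 8) = 1031080153060953275445; 1031080153060953275445 < 1023490369077469249536? NO
  n = 1598: C(1598, 8) = 1036267977730442348529; 1036267977730442348529 < 1023490369077469249536? NO
The largest n with C(n, 8) < 1023490369077469249536 is n = 1595 (where E[X] = 113419181815929292655/113721152119718805504 ≈ 0.99734). Hence R_6(8) > 1595, i.e. R_6(8) ≥ 1596.

Largest n = 1595; hence R_6(8) > 1595.


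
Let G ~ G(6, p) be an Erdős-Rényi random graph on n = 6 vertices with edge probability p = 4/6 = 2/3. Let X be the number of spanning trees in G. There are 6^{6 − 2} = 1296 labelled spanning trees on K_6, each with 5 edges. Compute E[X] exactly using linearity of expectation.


K_6 has 6^{6 − 2} = 1296 labelled spanning trees.
For each such spanning tree H, let X_H = 1 if all 5 edges of H are present in G. Then P[X_H = 1] = p^{5} = (2/3)^{5} = 32/243.
By linearity of expectation: E[X] = Σ_H E[X_H] = 1296 · p^{5} = 1296 · 32/243 = 512/3.
Numerically: E[X] ≈ 170.667.

E[X] = 1296 · (2/3)^{5} = 512/3 ≈ 170.667.


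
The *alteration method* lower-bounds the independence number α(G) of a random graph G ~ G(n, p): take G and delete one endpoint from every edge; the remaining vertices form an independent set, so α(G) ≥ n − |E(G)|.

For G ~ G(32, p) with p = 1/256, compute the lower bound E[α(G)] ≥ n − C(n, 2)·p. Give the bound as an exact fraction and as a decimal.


E[|E(G)|] = C(32, 2)·p = 496 · (1/256) = 31/16.
E[α(G)] ≥ n − E[|E(G)|] = 32 − 31/16 = 481/16.
Numerically: ≈ 30.0625.
(This is only a lower bound; the true E[α(G)] may be larger.)

E[α(G)] ≥ 481/16 ≈ 30.0625.


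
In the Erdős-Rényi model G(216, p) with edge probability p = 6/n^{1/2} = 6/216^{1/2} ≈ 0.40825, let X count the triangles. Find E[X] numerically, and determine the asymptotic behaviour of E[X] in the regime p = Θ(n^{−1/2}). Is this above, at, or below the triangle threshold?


Number of potential triangles: C(216, 3) = 1656360.
Each occurs with probability p³ ≈ (0.40825)³ ≈ 6.8041382e-02.
By linearity: E[X] = C(216, 3)·p³ ≈ 1656360 · 6.8041382e-02 ≈ 112701.02307.
Since α = 1/2 < 1, p = c/n^{1/2} ≫ 1/n is above the triangle threshold p ~ 1/n. Asymptotically E[X] ~ (c³/6)·n^{3(1−α)} = (6³/6)·n^{1.5} → ∞; triangles are abundant w.h.p.

E[X] ≈ 112701.02307; in regime p = Θ(1/n^{1/2}) E[X] diverges (above the triangle threshold p ~ 1/n).


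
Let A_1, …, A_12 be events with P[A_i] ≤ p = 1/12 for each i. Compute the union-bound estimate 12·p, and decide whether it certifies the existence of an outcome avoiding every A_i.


Union bound: P[∪_{i=1}^{12} A_i] ≤ Σ_i P[A_i] ≤ 12·p = 12·(1/12) = 1.
Numerically: 1 ≈ 1.00000.
Is 1 < 1? NO.
Since the bound 1 is ≥ 1, the union bound is uninformative here; it does NOT by itself certify existence.

12·p = 1 ≈ 1.00000; existence NOT certified by the union bound.


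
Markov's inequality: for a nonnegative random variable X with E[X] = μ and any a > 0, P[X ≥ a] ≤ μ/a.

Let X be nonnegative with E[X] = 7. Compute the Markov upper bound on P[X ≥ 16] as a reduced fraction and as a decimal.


μ = E[X] = 7, a = 16.
Markov: P[X ≥ 16] ≤ μ/a = (7)/16 = 7/16.
Numerically: ≈ 0.437500.
(Since a = 16 > μ = 7.000000, the bound 7/16 is < 1 and informative.)

P[X ≥ 16] ≤ 7/16 ≈ 0.437500.


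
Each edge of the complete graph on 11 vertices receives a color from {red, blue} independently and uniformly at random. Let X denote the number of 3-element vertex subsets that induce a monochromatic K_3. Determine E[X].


Let X = Σ_S X_S over the C(11, 3) = 165 subsets S of size 3, where X_S = 1 if the K_3 on S is monochromatic.
For a fixed S, the K_3 on S has C(3, 2) = 3 edges. P[all 3 edges red] = (1/2)^3, and likewise for blue, so P[monochromatic] = 2·(1/2)^3 = 2^{1 − 3} = 1/4.
By linearity of expectation: E[X] = C(11, 3) · 2^{1 − 3} = 165 · 1/4 = 165/4.
Numerically: E[X] ≈ 41.250.

E[X] = C(11,3)·2^(1−C(3,2)) = 165/4 ≈ 41.250.


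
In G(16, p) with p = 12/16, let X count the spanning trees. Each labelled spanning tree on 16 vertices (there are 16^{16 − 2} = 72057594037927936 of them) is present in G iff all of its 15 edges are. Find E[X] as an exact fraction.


K_16 has 16^{16 − 2} = 72057594037927936 labelled spanning trees.
For each such spanning tree H, let X_H = 1 if all 15 edges of H are present in G. Then P[X_H = 1] = p^{15} = (3/4)^{15} = 14348907/1073741824.
By linearity: E[X] = Σ_H E[X_H] = 72057594037927936 · p^{15} = 72057594037927936 · 14348907/1073741824 = 962938848411648.
Numerically: E[X] ≈ 9.629e+14.

E[X] = 72057594037927936 · (3/4)^{15} = 962938848411648 ≈ 9.629e+14.


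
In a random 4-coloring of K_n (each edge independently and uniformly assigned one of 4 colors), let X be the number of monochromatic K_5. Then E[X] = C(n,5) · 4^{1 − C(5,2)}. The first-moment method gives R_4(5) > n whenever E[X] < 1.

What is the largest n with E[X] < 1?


We need C(n, 5) · 4^{1 − 10} < 1, i.e. C(n, 5) < 4^{10 − 1} = 262144.
Check values of n near the boundary:
  n = 31: C(31, 5) = 169911; 169911 < 262144? YES
  n = 32: C(32, 5) = 201376; 201376 < 262144? YES
  n = 33: C(33, 5) = 237336; 237336 < 262144? YES
  n = 34: C(34, 5) = 278256; 278256 < 262144? NO
  n = 35: C(35, 5) = 324632; 324632 < 262144? NO
  n = 36: C(36, 5) = 376992; 376992 < 262144? NO
The largest n with C(n, 5) < 262144 is n = 33 (where E[X] = 29667/32768 ≈ 0.90536). Hence R_4(5) > 33, i.e. R_4(5) ≥ 34.

Largest n = 33; hence R_4(5) > 33.


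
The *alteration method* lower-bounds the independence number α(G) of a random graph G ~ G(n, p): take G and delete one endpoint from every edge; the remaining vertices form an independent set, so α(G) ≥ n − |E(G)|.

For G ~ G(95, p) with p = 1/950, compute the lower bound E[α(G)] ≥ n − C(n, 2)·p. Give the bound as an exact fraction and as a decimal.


E[|E(G)|] = C(95, 2)·p = 4465 · (1/950) = 47/10.
E[α(G)] ≥ n − E[|E(G)|] = 95 − 47/10 = 903/10.
Numerically: ≈ 90.300.
(This is only a lower bound; the true E[α(G)] may be larger.)

E[α(G)] ≥ 903/10 ≈ 90.300.


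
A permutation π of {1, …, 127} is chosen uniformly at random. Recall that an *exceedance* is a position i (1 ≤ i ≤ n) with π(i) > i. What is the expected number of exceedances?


Write X = Σ_{i=1}^{127} X_i, where X_i = 1_{π(i) > i}.
For each fixed i, π(i) is uniform over {1, …, 127} (marginal of a uniform permutation), so P[π(i) > i] = (n − i)/n. Summing: Σ_{i=1}^{127} (n − i)/n = (0 + 1 + … + 126)/127 = 127(127 − 1)/(2·127) = (127 − 1)/2.
Hence E[X] = Σ_{i=1}^{127} (127 − i)/127 = 63 ≈ 63.000.

E[X] = 63 = 63.000.


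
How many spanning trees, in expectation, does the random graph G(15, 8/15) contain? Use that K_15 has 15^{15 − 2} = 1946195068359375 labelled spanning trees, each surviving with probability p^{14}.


K_15 has 15^{15 − 2} = 1946195068359375 labelled spanning trees.
For each such spanning tree H, let X_H = 1 if all 14 edges of H are present in G. Then P[X_H = 1] = p^{14} = (8/15)^{14} = 4398046511104/29192926025390625.
By linearity: E[X] = Σ_H E[X_H] = 1946195068359375 · p^{14} = 1946195068359375 · 4398046511104/29192926025390625 = 4398046511104/15.
Numerically: E[X] ≈ 2.932e+11.

E[X] = 1946195068359375 · (8/15)^{14} = 4398046511104/15 ≈ 2.932e+11.


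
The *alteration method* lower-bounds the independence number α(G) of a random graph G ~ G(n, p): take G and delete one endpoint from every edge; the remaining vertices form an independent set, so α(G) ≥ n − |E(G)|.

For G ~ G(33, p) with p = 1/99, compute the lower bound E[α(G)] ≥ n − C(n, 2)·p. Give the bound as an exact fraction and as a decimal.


E[|E(G)|] = C(33, 2)·p = 528 · (1/99) = 16/3.
E[α(G)] ≥ n − E[|E(G)|] = 33 − 16/3 = 83/3.
Numerically: ≈ 27.6667.
(This is only a lower bound; the true E[α(G)] may be larger.)

E[α(G)] ≥ 83/3 ≈ 27.6667.


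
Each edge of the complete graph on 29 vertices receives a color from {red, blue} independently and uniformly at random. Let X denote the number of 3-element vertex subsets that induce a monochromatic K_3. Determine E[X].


Let X = Σ_S X_S over the C(29, 3) = 3654 subsets S of size 3, where X_S = 1 if the K_3 on S is monochromatic.
For a fixed S, the K_3 on S has C(3, 2) = 3 edges. P[all 3 edges red] = (1/2)^3, and likewise for blue, so P[monochromatic] = 2·(1/2)^3 = 2^{1 − 3} = 1/4.
By linearity: E[X] = C(29, 3) · 2^{1 − 3} = 3654 · 1/4 = 1827/2.
Numerically: E[X] ≈ 913.50000.

E[X] = C(29,3)·2^(1−C(3,2)) = 1827/2 ≈ 913.50000.


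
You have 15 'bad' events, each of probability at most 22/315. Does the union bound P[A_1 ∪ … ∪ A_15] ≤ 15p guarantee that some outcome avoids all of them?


Union bound: P[∪_{i=1}^{15} A_i] ≤ Σ_i P[A_i] ≤ 15·p = 15·(22/315) = 22/21.
Numerically: 22/21 ≈ 1.048.
Is 22/21 < 1? NO.
Since the bound 22/21 is ≥ 1, the union bound is uninformative here; it does NOT by itself certify existence.

15·p = 22/21 ≈ 1.048; existence NOT certified by the union bound.


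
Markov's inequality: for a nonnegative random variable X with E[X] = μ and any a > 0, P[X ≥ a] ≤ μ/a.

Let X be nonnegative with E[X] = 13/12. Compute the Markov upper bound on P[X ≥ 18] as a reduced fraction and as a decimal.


μ = E[X] = 13/12, a = 18.
Markov: P[X ≥ 18] ≤ μ/a = (13/12)/18 = 13/216.
Numerically: ≈ 0.060.
(Since a = 18 > μ = 1.083, the bound 13/216 is < 1 and informative.)

P[X ≥ 18] ≤ 13/216 ≈ 0.060.


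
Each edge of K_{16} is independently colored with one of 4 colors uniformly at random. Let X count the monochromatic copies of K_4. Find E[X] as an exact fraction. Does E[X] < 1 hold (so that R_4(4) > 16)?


E[X] = C(16, 4) · 4^{1 − 6} = 1820 · 4^{−5} = 1820/1024.
As a reduced fraction: E[X] = 455/256 ≈ 1.777344.
Is E[X] < 1? NO.
Since E[X] ≥ 1, the first-moment bound is inconclusive at n = 16; it does NOT by itself certify R_4(4) > 16.

E[X] = 455/256 ≈ 1.777344; E[X] ≥ 1; first-moment method inconclusive here.


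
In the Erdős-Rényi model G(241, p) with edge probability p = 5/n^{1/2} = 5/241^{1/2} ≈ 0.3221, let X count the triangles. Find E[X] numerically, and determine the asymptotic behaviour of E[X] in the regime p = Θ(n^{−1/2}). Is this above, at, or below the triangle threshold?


Number of potential triangles: C(241, 3) = 2303960.
Each occurs with probability p³ ≈ (0.3221)³ ≈ 3.341061e-02.
By linearity: E[X] = C(241, 3)·p³ ≈ 2303960 · 3.341061e-02 ≈ 76976.7169.
Since α = 1/2 < 1, p = c/n^{1/2} ≫ 1/n is above the triangle threshold p ~ 1/n. Asymptotically E[X] ~ (c³/6)·n^{3(1−α)} = (5³/6)·n^{1.5} → ∞; triangles are abundant w.h.p.

E[X] ≈ 76976.7169; in regime p = Θ(1/n^{1/2}) E[X] diverges (above the triangle threshold p ~ 1/n).


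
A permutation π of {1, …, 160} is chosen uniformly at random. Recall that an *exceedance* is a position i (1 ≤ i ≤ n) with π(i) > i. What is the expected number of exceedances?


Write X = Σ_{i=1}^{160} X_i, where X_i = 1_{π(i) > i}.
For each fixed i, π(i) is uniform over {1, …, 160} (marginal of a uniform permutation), so P[π(i) > i] = (n − i)/n. Summing: Σ_{i=1}^{160} (n − i)/n = (0 + 1 + … + 159)/160 = 160(160 − 1)/(2·160) = (160 − 1)/2.
Hence E[X] = Σ_{i=1}^{160} (160 − i)/160 = 159/2 ≈ 79.50000.

E[X] = 159/2 = 79.50000.


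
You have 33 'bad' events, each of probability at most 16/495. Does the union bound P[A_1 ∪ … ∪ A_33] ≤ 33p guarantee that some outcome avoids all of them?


Union bound: P[∪_{i=1}^{33} A_i] ≤ Σ_i P[A_i] ≤ 33·p = 33·(16/495) = 16/15.
Numerically: 16/15 ≈ 1.06667.
Is 16/15 < 1? NO.
Since the bound 16/15 is ≥ 1, the union bound is uninformative here; it does NOT by itself certify existence.

33·p = 16/15 ≈ 1.06667; existence NOT certified by the union bound.


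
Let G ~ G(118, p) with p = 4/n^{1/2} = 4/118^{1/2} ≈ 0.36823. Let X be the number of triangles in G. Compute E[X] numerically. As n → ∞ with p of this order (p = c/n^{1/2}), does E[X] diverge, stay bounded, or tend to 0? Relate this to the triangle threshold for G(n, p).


Number of potential triangles: C(118, 3) = 266916.
Each occurs with probability p³ ≈ (0.36823)³ ≈ 4.99294708e-02.
By linearity: E[X] = C(118, 3)·p³ ≈ 266916 · 4.99294708e-02 ≈ 13326.974628.
Since α = 1/2 < 1, p = c/n^{1/2} ≫ 1/n is above the triangle threshold p ~ 1/n. Asymptotically E[X] ~ (c³/6)·n^{3(1−α)} = (4³/6)·n^{1.5} → ∞; triangles are abundant w.h.p.

E[X] ≈ 13326.974628; in regime p = Θ(1/n^{1/2}) E[X] diverges (above the triangle threshold p ~ 1/n).


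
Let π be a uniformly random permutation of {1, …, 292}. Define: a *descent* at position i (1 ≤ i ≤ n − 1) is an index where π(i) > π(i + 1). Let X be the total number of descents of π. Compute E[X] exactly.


Write X = Σ X_I over i = 1, …, 291, with X_I the indicator of one descent.
There are 291 indicators.
For each fixed i, the pair (π(i), π(i+1)) is a uniformly random ordered pair of distinct values from {1, …, 292}; by symmetry P[π(i) > π(i+1)] = 1/2.
By linearity: E[X] = 291 · (1/2) = (292 − 1) · (1/2) = 291/2 ≈ 145.500000.

E[X] = 291/2 = 145.500000.


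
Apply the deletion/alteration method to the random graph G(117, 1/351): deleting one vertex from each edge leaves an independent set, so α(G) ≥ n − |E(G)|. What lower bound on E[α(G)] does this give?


E[|E(G)|] = C(117, 2)·p = 6786 · (1/351) = 58/3.
E[α(G)] ≥ n − E[|E(G)|] = 117 − 58/3 = 293/3.
Numerically: ≈ 97.6667.
(This is only a lower bound; the true E[α(G)] may be larger.)

E[α(G)] ≥ 293/3 ≈ 97.6667.


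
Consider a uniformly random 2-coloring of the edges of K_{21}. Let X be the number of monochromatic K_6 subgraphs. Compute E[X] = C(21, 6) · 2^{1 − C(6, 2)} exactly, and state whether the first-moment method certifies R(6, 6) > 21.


E[X] = C(21, 6) · 2^{1 − 15} = 54264 · 2^{−14} = 54264/16384.
As a reduced fraction: E[X] = 6783/2048 ≈ 3.312.
Is E[X] < 1? NO.
Since E[X] ≥ 1, the first-moment bound is inconclusive at n = 21; it does NOT by itself certify R(6, 6) > 21.

E[X] = 6783/2048 ≈ 3.312; E[X] ≥ 1; first-moment method inconclusive here.


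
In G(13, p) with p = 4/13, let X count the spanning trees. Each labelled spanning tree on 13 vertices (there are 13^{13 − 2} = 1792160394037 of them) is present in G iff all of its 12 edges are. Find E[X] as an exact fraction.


K_13 has 13^{13 − 2} = 1792160394037 labelled spanning trees.
For each such spanning tree H, let X_H = 1 if all 12 edges of H are present in G. Then P[X_H = 1] = p^{12} = (4/13)^{12} = 16777216/23298085122481.
By linearity: E[X] = Σ_H E[X_H] = 1792160394037 · p^{12} = 1792160394037 · 16777216/23298085122481 = 16777216/13.
Numerically: E[X] ≈ 1.291e+06.

E[X] = 1792160394037 · (4/13)^{12} = 16777216/13 ≈ 1.291e+06.


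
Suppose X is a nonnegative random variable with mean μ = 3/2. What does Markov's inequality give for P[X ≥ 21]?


μ = E[X] = 3/2, a = 21.
Markov: P[X ≥ 21] ≤ μ/a = (3/2)/21 = 1/14.
Numerically: ≈ 0.071.
(Since a = 21 > μ = 1.500, the bound 1/14 is < 1 and informative.)

P[X ≥ 21] ≤ 1/14 ≈ 0.071.


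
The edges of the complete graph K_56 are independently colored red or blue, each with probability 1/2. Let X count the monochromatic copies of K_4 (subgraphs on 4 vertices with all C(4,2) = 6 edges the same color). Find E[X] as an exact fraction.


Let X = Σ_S X_S over the C(56, 4) = 367290 subsets S of size 4, where X_S = 1 if the K_4 on S is monochromatic.
For a fixed S, the K_4 on S has C(4, 2) = 6 edges. P[all 6 edges red] = (1/2)^6, and likewise for blue, so P[monochromatic] = 2·(1/2)^6 = 2^{1 − 6} = 1/32.
By linearity of expectation: E[X] = C(56, 4) · 2^{1 − 6} = 367290 · 1/32 = 183645/16.
Numerically: E[X] ≈ 11477.8125.

E[X] = C(56,4)·2^(1−C(4,2)) = 183645/16 ≈ 11477.8125.


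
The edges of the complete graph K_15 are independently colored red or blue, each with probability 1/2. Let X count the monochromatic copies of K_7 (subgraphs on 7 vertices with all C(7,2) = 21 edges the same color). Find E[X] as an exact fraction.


Let X = Σ_S X_S over the C(15, 7) = 6435 subsets S of size 7, where X_S = 1 if the K_7 on S is monochromatic.
For a fixed S, the K_7 on S has C(7, 2) = 21 edges. P[all 21 edges red] = (1/2)^21, and likewise for blue, so P[monochromatic] = 2·(1/2)^21 = 2^{1 − 21} = 1/1048576.
By linearity of expectation: E[X] = C(15, 7) · 2^{1 − 21} = 6435 · 1/1048576 = 6435/1048576.
Numerically: E[X] ≈ 0.00614.

E[X] = C(15,7)·2^(1−C(7,2)) = 6435/1048576 ≈ 0.00614.


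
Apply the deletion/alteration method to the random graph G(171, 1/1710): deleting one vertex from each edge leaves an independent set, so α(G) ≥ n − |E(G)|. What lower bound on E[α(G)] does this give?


E[|E(G)|] = C(171, 2)·p = 14535 · (1/1710) = 17/2.
E[α(G)] ≥ n − E[|E(G)|] = 171 − 17/2 = 325/2.
Numerically: ≈ 162.500.
(This is only a lower bound; the true E[α(G)] may be larger.)

E[α(G)] ≥ 325/2 ≈ 162.500.


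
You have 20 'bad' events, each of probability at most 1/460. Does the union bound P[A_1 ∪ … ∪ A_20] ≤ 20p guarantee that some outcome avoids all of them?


Union bound: P[∪_{i=1}^{20} A_i] ≤ Σ_i P[A_i] ≤ 20·p = 20·(1/460) = 1/23.
Numerically: 1/23 ≈ 0.043478.
Is 1/23 < 1? YES.
Since P[∪ A_i] ≤ 1/23 < 1, the complement has P[∩ A_i^c] ≥ 1 − 1/23 = 22/23 > 0, so some outcome avoids every A_i.

20·p = 1/23 ≈ 0.043478; existence CERTIFIED by the union bound.


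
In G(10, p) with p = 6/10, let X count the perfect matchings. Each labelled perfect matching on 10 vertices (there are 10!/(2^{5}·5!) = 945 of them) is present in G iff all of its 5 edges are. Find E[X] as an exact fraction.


K_10 has 10!/(2^{5}·5!) = 945 labelled perfect matchings.
For each such perfect matching H, let X_H = 1 if all 5 edges of H are present in G. Then P[X_H = 1] = p^{5} = (3/5)^{5} = 243/3125.
By linearity: E[X] = Σ_H E[X_H] = 945 · p^{5} = 945 · 243/3125 = 45927/625.
Numerically: E[X] ≈ 73.4832.

E[X] = 945 · (3/5)^{5} = 45927/625 ≈ 73.4832.


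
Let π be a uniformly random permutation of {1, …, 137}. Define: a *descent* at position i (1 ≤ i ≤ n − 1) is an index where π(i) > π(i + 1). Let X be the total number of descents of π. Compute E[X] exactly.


Write X = Σ X_I over i = 1, …, 136, with X_I the indicator of one descent.
There are 136 indicators.
For each fixed i, the pair (π(i), π(i+1)) is a uniformly random ordered pair of distinct values from {1, …, 137}; by symmetry P[π(i) > π(i+1)] = 1/2.
By linearity: E[X] = 136 · (1/2) = (137 − 1) · (1/2) = 68 ≈ 68.000.

E[X] = 68 = 68.000.


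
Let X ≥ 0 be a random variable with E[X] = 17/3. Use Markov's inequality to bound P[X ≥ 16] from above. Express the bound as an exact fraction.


μ = E[X] = 17/3, a = 16.
Markov: P[X ≥ 16] ≤ μ/a = (17/3)/16 = 17/48.
Numerically: ≈ 0.35417.
(Since a = 16 > μ = 5.66667, the bound 17/48 is < 1 and informative.)

P[X ≥ 16] ≤ 17/48 ≈ 0.35417.


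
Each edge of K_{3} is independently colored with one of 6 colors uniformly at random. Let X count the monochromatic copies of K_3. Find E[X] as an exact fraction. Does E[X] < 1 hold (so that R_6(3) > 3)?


E[X] = C(3, 3) · 6^{1 − 3} = 1 · 6^{−2} = 1/36.
As a reduced fraction: E[X] = 1/36 ≈ 0.0278.
Is E[X] < 1? YES.
Since E[X] < 1, there exists a 6-coloring of K_{3} with no monochromatic K_3; hence R_6(3) > 3.

E[X] = 1/36 ≈ 0.0278; E[X] < 1, so R_6(3) > 3.


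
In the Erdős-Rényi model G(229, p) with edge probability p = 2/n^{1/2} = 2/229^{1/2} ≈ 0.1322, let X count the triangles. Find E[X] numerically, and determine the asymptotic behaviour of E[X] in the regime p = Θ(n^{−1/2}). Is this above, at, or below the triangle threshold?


Number of potential triangles: C(229, 3) = 1975354.
Each occurs with probability p³ ≈ (0.1322)³ ≈ 2.308537e-03.
By linearity: E[X] = C(229, 3)·p³ ≈ 1975354 · 2.308537e-03 ≈ 4560.1770.
Since α = 1/2 < 1, p = c/n^{1/2} ≫ 1/n is above the triangle threshold p ~ 1/n. Asymptotically E[X] ~ (c³/6)·n^{3(1−α)} = (2³/6)·n^{1.5} → ∞; triangles are abundant w.h.p.

E[X] ≈ 4560.1770; in regime p = Θ(1/n^{1/2}) E[X] diverges (above the triangle threshold p ~ 1/n).


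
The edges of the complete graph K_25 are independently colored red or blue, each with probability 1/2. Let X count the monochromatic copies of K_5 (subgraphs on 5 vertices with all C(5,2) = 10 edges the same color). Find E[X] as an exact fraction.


Let X = Σ_S X_S over the C(25, 5) = 53130 subsets S of size 5, where X_S = 1 if the K_5 on S is monochromatic.
For a fixed S, the K_5 on S has C(5, 2) = 10 edges. P[all 10 edges red] = (1/2)^10, and likewise for blue, so P[monochromatic] = 2·(1/2)^10 = 2^{1 − 10} = 1/512.
Summing: E[X] = C(25, 5) · 2^{1 − 10} = 53130 · 1/512 = 26565/256.
Numerically: E[X] ≈ 103.7695.

E[X] = C(25,5)·2^(1−C(5,2)) = 26565/256 ≈ 103.7695.


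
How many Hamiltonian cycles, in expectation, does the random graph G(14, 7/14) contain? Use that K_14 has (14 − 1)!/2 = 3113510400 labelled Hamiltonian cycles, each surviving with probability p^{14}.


K_14 has (14 − 1)!/2 = 3113510400 labelled Hamiltonian cycles.
For each such Hamiltonian cycle H, let X_H = 1 if all 14 edges of H are present in G. Then P[X_H = 1] = p^{14} = (1/2)^{14} = 1/16384.
By linearity of expectation: E[X] = Σ_H E[X_H] = 3113510400 · p^{14} = 3113510400 · 1/16384 = 6081075/32.
Numerically: E[X] ≈ 190034.

E[X] = 3113510400 · (1/2)^{14} = 6081075/32 ≈ 190034.


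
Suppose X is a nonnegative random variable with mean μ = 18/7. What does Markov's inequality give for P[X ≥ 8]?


μ = E[X] = 18/7, a = 8.
Markov: P[X ≥ 8] ≤ μ/a = (18/7)/8 = 9/28.
Numerically: ≈ 0.321429.
(Since a = 8 > μ = 2.571429, the bound 9/28 is < 1 and informative.)

P[X ≥ 8] ≤ 9/28 ≈ 0.321429.


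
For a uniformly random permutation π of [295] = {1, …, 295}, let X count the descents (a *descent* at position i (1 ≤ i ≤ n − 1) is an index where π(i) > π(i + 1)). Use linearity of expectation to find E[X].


Write X = Σ X_I over i = 1, …, 294, with X_I the indicator of one descent.
There are 294 indicators.
For each fixed i, the pair (π(i), π(i+1)) is a uniformly random ordered pair of distinct values from {1, …, 295}; by symmetry P[π(i) > π(i+1)] = 1/2.
By linearity: E[X] = 294 · (1/2) = (295 − 1) · (1/2) = 147 ≈ 147.00000.

E[X] = 147 = 147.00000.


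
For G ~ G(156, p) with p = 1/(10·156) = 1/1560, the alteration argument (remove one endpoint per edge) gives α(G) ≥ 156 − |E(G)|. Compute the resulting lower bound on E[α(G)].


E[|E(G)|] = C(156, 2)·p = 12090 · (1/1560) = 31/4.
E[α(G)] ≥ n − E[|E(G)|] = 156 − 31/4 = 593/4.
Numerically: ≈ 148.2500.
(This is only a lower bound; the true E[α(G)] may be larger.)

E[α(G)] ≥ 593/4 ≈ 148.2500.


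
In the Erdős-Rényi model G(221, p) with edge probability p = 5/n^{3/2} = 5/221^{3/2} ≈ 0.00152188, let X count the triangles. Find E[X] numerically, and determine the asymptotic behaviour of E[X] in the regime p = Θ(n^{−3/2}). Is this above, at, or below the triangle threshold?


Number of potential triangles: C(221, 3) = 1774630.
Each occurs with probability p³ ≈ (0.00152188)³ ≈ 3.52488361e-09.
By linearity: E[X] = C(221, 3)·p³ ≈ 1774630 · 3.52488361e-09 ≈ 0.006255.
Since α = 3/2 > 1, p = c/n^{3/2} = o(1/n) is below the triangle threshold p ~ 1/n. Asymptotically E[X] ~ (c³/6)·n^{3(1−α)} = (5³/6)·n^{-1.5} → 0, so by Markov's inequality G has no triangles w.h.p.

E[X] ≈ 0.006255; in regime p = Θ(1/n^{3/2}) E[X] tends to 0 (below the triangle threshold p ~ 1/n).


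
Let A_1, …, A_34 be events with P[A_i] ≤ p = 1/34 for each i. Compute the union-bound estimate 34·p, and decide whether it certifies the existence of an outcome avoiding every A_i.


Union bound: P[∪_{i=1}^{34} A_i] ≤ Σ_i P[A_i] ≤ 34·p = 34·(1/34) = 1.
Numerically: 1 ≈ 1.000.
Is 1 < 1? NO.
Since the bound 1 is ≥ 1, the union bound is uninformative here; it does NOT by itself certify existence.

34·p = 1 ≈ 1.000; existence NOT certified by the union bound.


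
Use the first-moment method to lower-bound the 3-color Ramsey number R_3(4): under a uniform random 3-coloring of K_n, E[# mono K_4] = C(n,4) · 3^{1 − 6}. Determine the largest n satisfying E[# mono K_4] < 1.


We need C(n, 4) · 3^{1 − 6} < 1, i.e. C(n, 4) < 3^{6 − 1} = 243.
Check values of n near the boundary:
  n = 9: C(9, 4) = 126; 126 < 243? YES
  n = 10: C(10, 4) = 210; 210 < 243? YES
  n = 11: C(11, 4) = 330; 330 < 243? NO
  n = 12: C(12, 4) = 495; 495 < 243? NO
The largest n with C(n, 4) < 243 is n = 10 (where E[X] = 70/81 ≈ 0.8641975). Hence R_3(4) > 10, i.e. R_3(4) ≥ 11.

Largest n = 10; hence R_3(4) > 10.


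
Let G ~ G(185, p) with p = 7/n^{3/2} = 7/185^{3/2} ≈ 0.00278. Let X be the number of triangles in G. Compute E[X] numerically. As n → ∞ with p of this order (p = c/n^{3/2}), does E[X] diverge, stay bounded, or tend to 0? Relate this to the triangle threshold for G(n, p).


Number of potential triangles: C(185, 3) = 1038220.
Each occurs with probability p³ ≈ (0.00278)³ ≈ 2.15289e-08.
By linearity: E[X] = C(185, 3)·p³ ≈ 1038220 · 2.15289e-08 ≈ 0.022.
Since α = 3/2 > 1, p = c/n^{3/2} = o(1/n) is below the triangle threshold p ~ 1/n. Asymptotically E[X] ~ (c³/6)·n^{3(1−α)} = (7³/6)·n^{-1.5} → 0, so by Markov's inequality G has no triangles w.h.p.

E[X] ≈ 0.022; in regime p = Θ(1/n^{3/2}) E[X] tends to 0 (below the triangle threshold p ~ 1/n).


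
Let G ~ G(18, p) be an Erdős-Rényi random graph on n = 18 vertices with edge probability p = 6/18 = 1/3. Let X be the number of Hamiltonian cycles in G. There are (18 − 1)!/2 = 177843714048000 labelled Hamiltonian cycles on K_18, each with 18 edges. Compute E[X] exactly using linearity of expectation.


K_18 has (18 − 1)!/2 = 177843714048000 labelled Hamiltonian cycles.
For each such Hamiltonian cycle H, let X_H = 1 if all 18 edges of H are present in G. Then P[X_H = 1] = p^{18} = (1/3)^{18} = 1/387420489.
Summing the indicators: E[X] = Σ_H E[X_H] = 177843714048000 · p^{18} = 177843714048000 · 1/387420489 = 243955712000/531441.
Numerically: E[X] ≈ 4.59e+05.

E[X] = 177843714048000 · (1/3)^{18} = 243955712000/531441 ≈ 4.59e+05.


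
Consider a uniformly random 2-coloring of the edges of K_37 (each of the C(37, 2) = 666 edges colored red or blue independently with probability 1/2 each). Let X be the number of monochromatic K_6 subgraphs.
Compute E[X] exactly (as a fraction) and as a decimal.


Let X = Σ_S X_S over the C(37, 6) = 2324784 subsets S of size 6, where X_S = 1 if the K_6 on S is monochromatic.
For a fixed S, the K_6 on S has C(6, 2) = 15 edges. P[all 15 edges red] = (1/2)^15, and likewise for blue, so P[monochromatic] = 2·(1/2)^15 = 2^{1 − 15} = 1/16384.
By linearity of expectation: E[X] = C(37, 6) · 2^{1 − 15} = 2324784 · 1/16384 = 145299/1024.
Numerically: E[X] ≈ 141.893555.

E[X] = C(37,6)·2^(1−C(6,2)) = 145299/1024 ≈ 141.893555.


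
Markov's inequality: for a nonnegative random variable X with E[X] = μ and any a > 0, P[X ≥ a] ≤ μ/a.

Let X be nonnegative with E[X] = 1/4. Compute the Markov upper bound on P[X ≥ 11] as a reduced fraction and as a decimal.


μ = E[X] = 1/4, a = 11.
Markov: P[X ≥ 11] ≤ μ/a = (1/4)/11 = 1/44.
Numerically: ≈ 0.0227.
(Since a = 11 > μ = 0.2500, the bound 1/44 is < 1 and informative.)

P[X ≥ 11] ≤ 1/44 ≈ 0.0227.


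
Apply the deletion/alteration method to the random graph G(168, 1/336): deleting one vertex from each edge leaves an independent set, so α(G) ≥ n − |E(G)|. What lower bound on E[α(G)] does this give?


E[|E(G)|] = C(168, 2)·p = 14028 · (1/336) = 167/4.
E[α(G)] ≥ n − E[|E(G)|] = 168 − 167/4 = 505/4.
Numerically: ≈ 126.250000.
(This is only a lower bound; the true E[α(G)] may be larger.)

E[α(G)] ≥ 505/4 ≈ 126.250000.


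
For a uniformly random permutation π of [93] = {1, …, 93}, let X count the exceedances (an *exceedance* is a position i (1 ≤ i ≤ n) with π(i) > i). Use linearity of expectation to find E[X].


Write X = Σ_{i=1}^{93} X_i, where X_i = 1_{π(i) > i}.
For each fixed i, π(i) is uniform over {1, …, 93} (marginal of a uniform permutation), so P[π(i) > i] = (n − i)/n. Summing: Σ_{i=1}^{93} (n − i)/n = (0 + 1 + … + 92)/93 = 93(93 − 1)/(2·93) = (93 − 1)/2.
Hence E[X] = Σ_{i=1}^{93} (93 − i)/93 = 46 ≈ 46.00000.

E[X] = 46 = 46.00000.


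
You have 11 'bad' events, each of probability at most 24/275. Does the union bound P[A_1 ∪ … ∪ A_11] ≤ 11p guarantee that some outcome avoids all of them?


Union bound: P[∪_{i=1}^{11} A_i] ≤ Σ_i P[A_i] ≤ 11·p = 11·(24/275) = 24/25.
Numerically: 24/25 ≈ 0.9600000.
Is 24/25 < 1? YES.
Since P[∪ A_i] ≤ 24/25 < 1, the complement has P[∩ A_i^c] ≥ 1 − 24/25 = 1/25 > 0, so some outcome avoids every A_i.

11·p = 24/25 ≈ 0.9600000; existence CERTIFIED by the union bound.


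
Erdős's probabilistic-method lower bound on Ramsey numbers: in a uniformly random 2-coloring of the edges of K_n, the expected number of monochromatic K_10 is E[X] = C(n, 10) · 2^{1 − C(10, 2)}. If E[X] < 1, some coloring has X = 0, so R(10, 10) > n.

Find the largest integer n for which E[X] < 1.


We need C(n, 10) · 2^{1 − 45} < 1, i.e. C(n, 10) < 2^{45 − 1} = 17592186044416.
Check values of n near the boundary:
  n = 99: C(99, 10) = 15579278510796; 15579278510796 < 17592186044416? YES
  n = 100: C(100, 10) = 17310309456440; 17310309456440 < 17592186044416? YES
  n = 101: C(101, 10) = 19212541264840; 19212541264840 < 17592186044416? NO
The largest n with C(n, 10) < 17592186044416 is n = 100 (where E[X] = 2163788682055/2199023255552 ≈ 0.98398). Hence R(10, 10) > 100, i.e. R(10, 10) ≥ 101.

Largest n = 100; hence R(10, 10) > 100.


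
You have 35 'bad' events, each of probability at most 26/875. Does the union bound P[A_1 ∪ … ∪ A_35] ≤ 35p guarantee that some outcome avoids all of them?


Union bound: P[∪_{i=1}^{35} A_i] ≤ Σ_i P[A_i] ≤ 35·p = 35·(26/875) = 26/25.
Numerically: 26/25 ≈ 1.040000.
Is 26/25 < 1? NO.
Since the bound 26/25 is ≥ 1, the union bound is uninformative here; it does NOT by itself certify existence.

35·p = 26/25 ≈ 1.040000; existence NOT certified by the union bound.


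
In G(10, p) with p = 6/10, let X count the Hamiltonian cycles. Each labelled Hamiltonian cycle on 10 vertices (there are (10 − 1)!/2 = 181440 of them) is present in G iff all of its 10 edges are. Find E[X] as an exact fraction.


K_10 has (10 − 1)!/2 = 181440 labelled Hamiltonian cycles.
For each such Hamiltonian cycle H, let X_H = 1 if all 10 edges of H are present in G. Then P[X_H = 1] = p^{10} = (3/5)^{10} = 59049/9765625.
By linearity: E[X] = Σ_H E[X_H] = 181440 · p^{10} = 181440 · 59049/9765625 = 2142770112/1953125.
Numerically: E[X] ≈ 1097.

E[X] = 181440 · (3/5)^{10} = 2142770112/1953125 ≈ 1097.


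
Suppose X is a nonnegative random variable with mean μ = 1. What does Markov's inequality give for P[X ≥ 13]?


μ = E[X] = 1, a = 13.
Markov: P[X ≥ 13] ≤ μ/a = (1)/13 = 1/13.
Numerically: ≈ 0.077.
(Since a = 13 > μ = 1.000, the bound 1/13 is < 1 and informative.)

P[X ≥ 13] ≤ 1/13 ≈ 0.077.


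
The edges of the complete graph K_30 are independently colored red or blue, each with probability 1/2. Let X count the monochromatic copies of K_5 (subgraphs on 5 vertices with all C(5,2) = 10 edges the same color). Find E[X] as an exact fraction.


Let X = Σ_S X_S over the C(30, 5) = 142506 subsets S of size 5, where X_S = 1 if the K_5 on S is monochromatic.
For a fixed S, the K_5 on S has C(5, 2) = 10 edges. P[all 10 edges red] = (1/2)^10, and likewise for blue, so P[monochromatic] = 2·(1/2)^10 = 2^{1 − 10} = 1/512.
By linearity: E[X] = C(30, 5) · 2^{1 − 10} = 142506 · 1/512 = 71253/256.
Numerically: E[X] ≈ 278.33203.

E[X] = C(30,5)·2^(1−C(5,2)) = 71253/256 ≈ 278.33203.


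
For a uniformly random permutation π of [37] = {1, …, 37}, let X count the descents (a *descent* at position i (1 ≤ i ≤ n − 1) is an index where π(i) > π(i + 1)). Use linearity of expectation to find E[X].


Write X = Σ X_I over i = 1, …, 36, with X_I the indicator of one descent.
There are 36 indicators.
For each fixed i, the pair (π(i), π(i+1)) is a uniformly random ordered pair of distinct values from {1, …, 37}; by symmetry P[π(i) > π(i+1)] = 1/2.
By linearity: E[X] = 36 · (1/2) = (37 − 1) · (1/2) = 18 ≈ 18.000000.

E[X] = 18 = 18.000000.


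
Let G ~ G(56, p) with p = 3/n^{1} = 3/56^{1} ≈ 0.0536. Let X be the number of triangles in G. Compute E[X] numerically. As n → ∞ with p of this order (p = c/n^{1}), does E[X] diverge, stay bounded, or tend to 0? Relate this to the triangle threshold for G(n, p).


Number of potential triangles: C(56, 3) = 27720.
Each occurs with probability p³ ≈ (0.0536)³ ≈ 1.53745e-04.
By linearity: E[X] = C(56, 3)·p³ ≈ 27720 · 1.53745e-04 ≈ 4.262.
Here α = 1, so p = 3/n is exactly at the triangle threshold p ~ 1/n. Asymptotically E[X] → c³/6 = 3³/6 = 9/2 ≈ 4.500, a bounded constant. In this regime the triangle count is asymptotically Poisson(c³/6).

E[X] ≈ 4.262; in regime p = Θ(1/n^{1}) E[X] stays bounded (at the triangle threshold p ~ 1/n).
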